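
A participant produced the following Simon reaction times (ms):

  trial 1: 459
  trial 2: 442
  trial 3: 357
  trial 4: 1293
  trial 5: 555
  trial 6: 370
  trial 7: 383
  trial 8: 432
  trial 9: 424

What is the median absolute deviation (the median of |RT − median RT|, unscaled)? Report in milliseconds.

49 ms

Sorted: 357, 370, 383, 424, 432, 442, 459, 555, 1293 → median = 432
|x − 432|: 27, 10, 75, 861, 123, 62, 49, 0, 8
Sorted deviations: 0, 8, 10, 27, 49, 62, 75, 123, 861 → MAD = 49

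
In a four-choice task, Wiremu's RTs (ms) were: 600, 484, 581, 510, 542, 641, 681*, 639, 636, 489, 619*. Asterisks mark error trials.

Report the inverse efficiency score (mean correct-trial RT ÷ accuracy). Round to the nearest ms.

696 ms

Correct trials (n=9): 600, 484, 581, 510, 542, 641, 639, 636, 489
Mean correct RT = 5122/9 = 569.1111 ms
Proportion correct = 9/11
IES = 569.1111 / (9/11) = 695.580 ms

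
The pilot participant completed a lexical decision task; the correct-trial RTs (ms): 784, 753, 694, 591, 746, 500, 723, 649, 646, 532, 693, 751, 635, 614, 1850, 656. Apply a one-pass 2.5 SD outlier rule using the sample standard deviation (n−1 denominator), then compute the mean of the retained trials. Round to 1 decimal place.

n = 16, ΣRT = 11817, M = 738.562
Σ(x−M)² = 1413081.94; s = √(1413081.94/15) = 306.929
Cutoffs: 738.562 ± 2.5·306.929 → [-28.8, 1505.9]
Outside: 1850 → excluded.
Retained (n=15): Σ = 9967, mean = 9967/15 = 664.467

664.5 ms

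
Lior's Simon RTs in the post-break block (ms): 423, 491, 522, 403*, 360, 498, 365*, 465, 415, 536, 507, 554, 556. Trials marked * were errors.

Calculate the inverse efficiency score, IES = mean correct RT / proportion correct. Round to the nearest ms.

572 ms

Correct trials (n=11): 423, 491, 522, 360, 498, 465, 415, 536, 507, 554, 556
Mean correct RT = 5327/11 = 484.2727 ms
Proportion correct = 11/13
IES = 484.2727 / (11/13) = 572.322 ms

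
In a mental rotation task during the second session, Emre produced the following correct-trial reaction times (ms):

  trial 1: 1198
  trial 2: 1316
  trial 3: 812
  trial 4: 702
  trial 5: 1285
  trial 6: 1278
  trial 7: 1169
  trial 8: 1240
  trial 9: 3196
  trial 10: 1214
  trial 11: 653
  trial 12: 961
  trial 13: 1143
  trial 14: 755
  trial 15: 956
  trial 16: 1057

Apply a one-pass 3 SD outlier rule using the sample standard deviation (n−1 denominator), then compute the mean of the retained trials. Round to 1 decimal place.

n = 16, ΣRT = 18935, M = 1183.438
Σ(x−M)² = 5045289.94; s = √(5045289.94/15) = 579.959
Cutoffs: 1183.438 ± 3·579.959 → [-556.4, 2923.3]
Outside: 3196 → excluded.
Retained (n=15): Σ = 15739, mean = 15739/15 = 1049.267

1049.3 ms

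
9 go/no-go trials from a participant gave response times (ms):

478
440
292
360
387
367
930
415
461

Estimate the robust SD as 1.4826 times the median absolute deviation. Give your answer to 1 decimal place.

71.2 ms

Sorted: 292, 360, 367, 387, 415, 440, 461, 478, 930 → median = 415
|x − 415| sorted: 0, 25, 28, 46, 48, 55, 63, 123, 515 → MAD = 48
Robust SD ≈ 1.4826 × 48 = 71.165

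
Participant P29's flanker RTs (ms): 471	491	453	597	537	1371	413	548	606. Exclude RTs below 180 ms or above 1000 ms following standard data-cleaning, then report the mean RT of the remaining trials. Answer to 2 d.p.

Excluded: 1371
Retained (n=8): Σ = 4116
Mean = 4116/8 = 514.5000

514.50 ms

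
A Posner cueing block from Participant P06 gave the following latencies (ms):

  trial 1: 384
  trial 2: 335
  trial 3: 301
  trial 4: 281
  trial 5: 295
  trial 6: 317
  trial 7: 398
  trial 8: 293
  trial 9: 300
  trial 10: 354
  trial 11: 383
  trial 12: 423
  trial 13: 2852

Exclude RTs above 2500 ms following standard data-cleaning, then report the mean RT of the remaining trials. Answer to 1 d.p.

Excluded: 2852
Retained (n=12): Σ = 4064
Mean = 4064/12 = 338.6667

338.7 ms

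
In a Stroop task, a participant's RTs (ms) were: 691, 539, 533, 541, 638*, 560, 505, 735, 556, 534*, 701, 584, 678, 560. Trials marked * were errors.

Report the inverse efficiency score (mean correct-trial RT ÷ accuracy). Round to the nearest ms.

698 ms

Correct trials (n=12): 691, 539, 533, 541, 560, 505, 735, 556, 701, 584, 678, 560
Mean correct RT = 7183/12 = 598.5833 ms
Proportion correct = 12/14
IES = 598.5833 / (12/14) = 698.347 ms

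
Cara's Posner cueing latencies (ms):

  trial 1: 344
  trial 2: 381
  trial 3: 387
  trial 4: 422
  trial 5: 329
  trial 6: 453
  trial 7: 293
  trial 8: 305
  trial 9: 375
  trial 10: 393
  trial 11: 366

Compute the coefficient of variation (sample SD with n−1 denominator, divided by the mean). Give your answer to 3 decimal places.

0.130

n = 11, Σ = 4048, M = 368.0000
Σ(x−M)² = 23040.000; s = √(23040.000/10) = 48.0000
CV = 48.0000 / 368.0000 = 0.13043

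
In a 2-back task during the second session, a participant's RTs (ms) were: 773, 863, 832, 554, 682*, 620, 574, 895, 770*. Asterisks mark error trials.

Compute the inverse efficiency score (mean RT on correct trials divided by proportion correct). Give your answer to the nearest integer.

Correct trials (n=7): 773, 863, 832, 554, 620, 574, 895
Mean correct RT = 5111/7 = 730.1429 ms
Proportion correct = 7/9
IES = 730.1429 / (7/9) = 938.755 ms

939 ms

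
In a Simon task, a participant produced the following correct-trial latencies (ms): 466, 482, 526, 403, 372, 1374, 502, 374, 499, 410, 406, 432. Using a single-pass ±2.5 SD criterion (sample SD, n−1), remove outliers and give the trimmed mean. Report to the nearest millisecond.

443 ms

n = 12, ΣRT = 6246, M = 520.500
Σ(x−M)² = 824223.00; s = √(824223.00/11) = 273.732
Cutoffs: 520.500 ± 2.5·273.732 → [-163.8, 1204.8]
Outside: 1374 → excluded.
Retained (n=11): Σ = 4872, mean = 4872/11 = 442.909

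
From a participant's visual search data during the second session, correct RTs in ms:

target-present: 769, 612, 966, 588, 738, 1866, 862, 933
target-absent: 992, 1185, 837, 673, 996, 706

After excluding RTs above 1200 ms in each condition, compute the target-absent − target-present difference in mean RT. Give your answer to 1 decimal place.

117.0 ms

target-present: exclude 1866
M(target-present) = 5468/7 = 781.143
M(target-absent) = 5389/6 = 898.167
Difference = 898.167 − 781.143 = 117.024 ms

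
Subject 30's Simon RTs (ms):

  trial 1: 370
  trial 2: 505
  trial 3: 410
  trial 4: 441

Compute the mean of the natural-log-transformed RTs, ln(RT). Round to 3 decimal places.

ln(RT): 5.9135, 6.2246, 6.0162, 6.0890
Σ ln(RT) = 24.2433
Mean = 24.2433/4 = 6.06082

6.061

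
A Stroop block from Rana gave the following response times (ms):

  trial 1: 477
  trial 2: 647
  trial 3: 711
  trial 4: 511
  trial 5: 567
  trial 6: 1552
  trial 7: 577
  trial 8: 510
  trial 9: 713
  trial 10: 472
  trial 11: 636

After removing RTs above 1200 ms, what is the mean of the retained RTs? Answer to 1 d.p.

Excluded: 1552
Retained (n=10): Σ = 5821
Mean = 5821/10 = 582.1000

582.1 ms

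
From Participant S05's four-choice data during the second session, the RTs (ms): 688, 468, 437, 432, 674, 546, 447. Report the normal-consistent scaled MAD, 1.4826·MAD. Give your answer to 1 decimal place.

Sorted: 432, 437, 447, 468, 546, 674, 688 → median = 468
|x − 468| sorted: 0, 21, 31, 36, 78, 206, 220 → MAD = 36
Robust SD ≈ 1.4826 × 36 = 53.374

53.4 ms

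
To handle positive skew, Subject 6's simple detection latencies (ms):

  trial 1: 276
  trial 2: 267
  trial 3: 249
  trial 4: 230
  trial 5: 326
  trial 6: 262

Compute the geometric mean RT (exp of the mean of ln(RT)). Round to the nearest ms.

267 ms

ln(RT): 5.6204, 5.5872, 5.5175, 5.4381, 5.7869, 5.5683
Mean ln(RT) = 33.5184/6 = 5.58640
Geometric mean = exp(5.58640) = 266.77 ms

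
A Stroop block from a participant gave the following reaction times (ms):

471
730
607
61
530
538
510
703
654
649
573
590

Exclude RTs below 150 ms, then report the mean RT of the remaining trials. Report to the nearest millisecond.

Excluded: 61
Retained (n=11): Σ = 6555
Mean = 6555/11 = 595.9091

596 ms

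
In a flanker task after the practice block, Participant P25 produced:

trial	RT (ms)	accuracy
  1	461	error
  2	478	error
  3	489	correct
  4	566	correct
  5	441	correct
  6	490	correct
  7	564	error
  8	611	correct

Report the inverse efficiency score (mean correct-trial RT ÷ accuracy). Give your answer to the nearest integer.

831 ms

Correct trials (n=5): 489, 566, 441, 490, 611
Mean correct RT = 2597/5 = 519.4000 ms
Proportion correct = 5/8
IES = 519.4000 / (5/8) = 831.040 ms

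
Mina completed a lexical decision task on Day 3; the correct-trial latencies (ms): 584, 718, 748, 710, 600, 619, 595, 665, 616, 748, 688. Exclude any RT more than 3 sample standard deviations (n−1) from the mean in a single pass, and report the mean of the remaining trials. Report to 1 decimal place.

662.8 ms

n = 11, ΣRT = 7291, M = 662.818
Σ(x−M)² = 39291.64; s = √(39291.64/10) = 62.683
Cutoffs: 662.818 ± 3·62.683 → [474.8, 850.9]
No RTs fall outside the cutoffs; all 11 retained. Mean = 7291/11 = 662.818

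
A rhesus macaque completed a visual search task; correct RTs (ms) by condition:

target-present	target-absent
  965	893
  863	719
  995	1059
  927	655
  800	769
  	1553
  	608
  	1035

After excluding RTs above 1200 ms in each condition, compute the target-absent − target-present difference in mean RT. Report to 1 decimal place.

-90.3 ms

target-absent: exclude 1553
M(target-present) = 4550/5 = 910.000
M(target-absent) = 5738/7 = 819.714
Difference = 819.714 − 910.000 = -90.286 ms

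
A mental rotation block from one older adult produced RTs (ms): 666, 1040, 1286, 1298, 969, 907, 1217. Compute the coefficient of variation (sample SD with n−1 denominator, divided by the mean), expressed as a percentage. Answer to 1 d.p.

21.9%

n = 7, Σ = 7383, M = 1054.7143
Σ(x−M)² = 319499.429; s = √(319499.429/6) = 230.7594
CV = 230.7594 / 1054.7143 = 0.21879 = 21.879%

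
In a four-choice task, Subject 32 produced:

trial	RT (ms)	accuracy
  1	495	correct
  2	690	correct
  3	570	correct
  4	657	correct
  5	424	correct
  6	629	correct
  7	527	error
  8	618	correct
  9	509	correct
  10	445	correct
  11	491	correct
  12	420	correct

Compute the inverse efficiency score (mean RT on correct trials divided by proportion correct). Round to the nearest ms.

590 ms

Correct trials (n=11): 495, 690, 570, 657, 424, 629, 618, 509, 445, 491, 420
Mean correct RT = 5948/11 = 540.7273 ms
Proportion correct = 11/12
IES = 540.7273 / (11/12) = 589.884 ms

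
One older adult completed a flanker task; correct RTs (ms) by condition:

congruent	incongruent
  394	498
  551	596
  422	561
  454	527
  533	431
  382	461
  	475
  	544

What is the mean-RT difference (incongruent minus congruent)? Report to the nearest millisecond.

M(congruent) = 2736/6 = 456.000
M(incongruent) = 4093/8 = 511.625
Difference = 511.625 − 456.000 = 55.625 ms

56 ms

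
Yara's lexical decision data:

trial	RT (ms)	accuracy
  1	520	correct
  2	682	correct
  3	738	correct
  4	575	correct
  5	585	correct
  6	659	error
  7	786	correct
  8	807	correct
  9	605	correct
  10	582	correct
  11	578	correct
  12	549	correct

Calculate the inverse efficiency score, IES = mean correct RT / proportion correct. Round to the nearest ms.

695 ms

Correct trials (n=11): 520, 682, 738, 575, 585, 786, 807, 605, 582, 578, 549
Mean correct RT = 7007/11 = 637.0000 ms
Proportion correct = 11/12
IES = 637.0000 / (11/12) = 694.909 ms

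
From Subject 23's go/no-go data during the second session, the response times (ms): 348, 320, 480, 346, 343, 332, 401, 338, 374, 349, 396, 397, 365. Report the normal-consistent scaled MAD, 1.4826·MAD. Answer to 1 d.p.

25.2 ms

Sorted: 320, 332, 338, 343, 346, 348, 349, 365, 374, 396, 397, 401, 480 → median = 349
|x − 349| sorted: 0, 1, 3, 6, 11, 16, 17, 25, 29, 47, 48, 52, 131 → MAD = 17
Robust SD ≈ 1.4826 × 17 = 25.204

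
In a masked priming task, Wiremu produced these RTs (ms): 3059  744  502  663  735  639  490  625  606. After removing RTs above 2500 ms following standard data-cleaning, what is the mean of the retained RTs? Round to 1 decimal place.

Excluded: 3059
Retained (n=8): Σ = 5004
Mean = 5004/8 = 625.5000

625.5 ms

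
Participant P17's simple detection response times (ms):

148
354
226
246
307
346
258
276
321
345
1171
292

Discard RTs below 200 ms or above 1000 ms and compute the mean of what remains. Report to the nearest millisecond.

297 ms

Excluded: 148, 1171
Retained (n=10): Σ = 2971
Mean = 2971/10 = 297.1000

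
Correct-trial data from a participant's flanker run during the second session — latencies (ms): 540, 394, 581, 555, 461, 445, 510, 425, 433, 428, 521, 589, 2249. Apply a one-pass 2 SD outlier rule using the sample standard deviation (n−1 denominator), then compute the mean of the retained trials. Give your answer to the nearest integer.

490 ms

n = 13, ΣRT = 8131, M = 625.462
Σ(x−M)² = 2905101.23; s = √(2905101.23/12) = 492.028
Cutoffs: 625.462 ± 2·492.028 → [-358.6, 1609.5]
Outside: 2249 → excluded.
Retained (n=12): Σ = 5882, mean = 5882/12 = 490.167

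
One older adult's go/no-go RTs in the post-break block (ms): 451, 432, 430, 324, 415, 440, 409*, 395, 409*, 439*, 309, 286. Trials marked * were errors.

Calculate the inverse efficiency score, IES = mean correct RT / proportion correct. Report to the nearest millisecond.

Correct trials (n=9): 451, 432, 430, 324, 415, 440, 395, 309, 286
Mean correct RT = 3482/9 = 386.8889 ms
Proportion correct = 9/12
IES = 386.8889 / (9/12) = 515.852 ms

516 ms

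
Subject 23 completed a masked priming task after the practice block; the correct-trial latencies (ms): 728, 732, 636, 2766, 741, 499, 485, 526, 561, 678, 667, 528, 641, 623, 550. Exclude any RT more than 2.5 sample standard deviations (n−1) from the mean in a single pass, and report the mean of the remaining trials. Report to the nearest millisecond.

n = 15, ΣRT = 11361, M = 757.400
Σ(x−M)² = 4425809.60; s = √(4425809.60/14) = 562.254
Cutoffs: 757.400 ± 2.5·562.254 → [-648.2, 2163.0]
Outside: 2766 → excluded.
Retained (n=14): Σ = 8595, mean = 8595/14 = 613.929

614 ms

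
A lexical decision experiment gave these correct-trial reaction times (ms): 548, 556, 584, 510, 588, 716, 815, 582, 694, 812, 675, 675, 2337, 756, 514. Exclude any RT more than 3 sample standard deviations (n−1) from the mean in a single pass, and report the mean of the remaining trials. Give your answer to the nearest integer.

645 ms

n = 15, ΣRT = 11362, M = 757.467
Σ(x−M)² = 2815139.73; s = √(2815139.73/14) = 448.421
Cutoffs: 757.467 ± 3·448.421 → [-587.8, 2102.7]
Outside: 2337 → excluded.
Retained (n=14): Σ = 9025, mean = 9025/14 = 644.643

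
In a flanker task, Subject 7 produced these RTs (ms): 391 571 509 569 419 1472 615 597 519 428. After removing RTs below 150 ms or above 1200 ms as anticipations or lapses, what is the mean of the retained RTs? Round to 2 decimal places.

513.11 ms

Excluded: 1472
Retained (n=9): Σ = 4618
Mean = 4618/9 = 513.1111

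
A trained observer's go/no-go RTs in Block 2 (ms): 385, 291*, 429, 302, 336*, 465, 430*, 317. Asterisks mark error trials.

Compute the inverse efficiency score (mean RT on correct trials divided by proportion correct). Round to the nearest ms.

607 ms

Correct trials (n=5): 385, 429, 302, 465, 317
Mean correct RT = 1898/5 = 379.6000 ms
Proportion correct = 5/8
IES = 379.6000 / (5/8) = 607.360 ms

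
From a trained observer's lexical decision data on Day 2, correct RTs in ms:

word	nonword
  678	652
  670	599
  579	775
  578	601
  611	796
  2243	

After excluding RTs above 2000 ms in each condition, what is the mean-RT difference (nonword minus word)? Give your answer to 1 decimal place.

word: exclude 2243
M(word) = 3116/5 = 623.200
M(nonword) = 3423/5 = 684.600
Difference = 684.600 − 623.200 = 61.400 ms

61.4 ms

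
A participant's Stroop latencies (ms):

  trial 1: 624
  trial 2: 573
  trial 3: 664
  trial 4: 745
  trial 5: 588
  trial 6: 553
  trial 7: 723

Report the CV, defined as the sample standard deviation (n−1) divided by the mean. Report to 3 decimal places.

0.117

n = 7, Σ = 4470, M = 638.5714
Σ(x−M)² = 33493.714; s = √(33493.714/6) = 74.7147
CV = 74.7147 / 638.5714 = 0.11700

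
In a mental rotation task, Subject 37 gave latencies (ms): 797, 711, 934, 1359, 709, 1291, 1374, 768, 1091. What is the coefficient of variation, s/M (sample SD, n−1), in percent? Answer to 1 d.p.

n = 9, Σ = 9034, M = 1003.7778
Σ(x−M)² = 629181.556; s = √(629181.556/8) = 280.4420
CV = 280.4420 / 1003.7778 = 0.27939 = 27.939%

27.9%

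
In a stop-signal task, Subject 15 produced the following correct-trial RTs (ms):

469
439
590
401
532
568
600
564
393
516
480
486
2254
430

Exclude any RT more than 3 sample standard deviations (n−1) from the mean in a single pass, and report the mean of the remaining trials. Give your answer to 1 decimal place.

497.5 ms

n = 14, ΣRT = 8722, M = 623.000
Σ(x−M)² = 2924238.00; s = √(2924238.00/13) = 474.280
Cutoffs: 623.000 ± 3·474.280 → [-799.8, 2045.8]
Outside: 2254 → excluded.
Retained (n=13): Σ = 6468, mean = 6468/13 = 497.538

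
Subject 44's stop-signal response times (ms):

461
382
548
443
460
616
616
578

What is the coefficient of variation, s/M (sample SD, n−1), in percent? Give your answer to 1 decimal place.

n = 8, Σ = 4104, M = 513.0000
Σ(x−M)² = 54242.000; s = √(54242.000/7) = 88.0276
CV = 88.0276 / 513.0000 = 0.17159 = 17.159%

17.2%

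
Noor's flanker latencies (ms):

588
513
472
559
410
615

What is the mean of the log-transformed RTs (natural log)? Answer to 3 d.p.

6.256

ln(RT): 6.3767, 6.2403, 6.1570, 6.3261, 6.0162, 6.4216
Σ ln(RT) = 37.5379
Mean = 37.5379/6 = 6.25632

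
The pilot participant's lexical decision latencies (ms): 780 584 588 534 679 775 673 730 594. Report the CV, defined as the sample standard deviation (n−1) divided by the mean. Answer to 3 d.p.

n = 9, Σ = 5937, M = 659.6667
Σ(x−M)² = 64246.000; s = √(64246.000/8) = 89.6145
CV = 89.6145 / 659.6667 = 0.13585

0.136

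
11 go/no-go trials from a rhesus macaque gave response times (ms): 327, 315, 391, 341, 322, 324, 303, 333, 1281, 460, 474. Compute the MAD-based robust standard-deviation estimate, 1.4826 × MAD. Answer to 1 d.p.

Sorted: 303, 315, 322, 324, 327, 333, 341, 391, 460, 474, 1281 → median = 333
|x − 333| sorted: 0, 6, 8, 9, 11, 18, 30, 58, 127, 141, 948 → MAD = 18
Robust SD ≈ 1.4826 × 18 = 26.687

26.7 ms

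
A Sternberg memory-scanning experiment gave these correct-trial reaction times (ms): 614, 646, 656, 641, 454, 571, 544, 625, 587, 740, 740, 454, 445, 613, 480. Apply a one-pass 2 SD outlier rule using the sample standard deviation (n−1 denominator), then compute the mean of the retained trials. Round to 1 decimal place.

n = 15, ΣRT = 8810, M = 587.333
Σ(x−M)² = 129919.33; s = √(129919.33/14) = 96.333
Cutoffs: 587.333 ± 2·96.333 → [394.7, 780.0]
No RTs fall outside the cutoffs; all 15 retained. Mean = 8810/15 = 587.333

587.3 ms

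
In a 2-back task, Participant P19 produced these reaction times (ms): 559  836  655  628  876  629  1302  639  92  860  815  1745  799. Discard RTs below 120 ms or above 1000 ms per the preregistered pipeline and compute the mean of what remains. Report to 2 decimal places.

729.60 ms

Excluded: 92, 1302, 1745
Retained (n=10): Σ = 7296
Mean = 7296/10 = 729.6000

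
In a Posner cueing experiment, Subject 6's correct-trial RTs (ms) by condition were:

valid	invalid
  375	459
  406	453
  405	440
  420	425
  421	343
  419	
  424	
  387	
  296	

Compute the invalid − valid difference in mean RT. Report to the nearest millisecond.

29 ms

M(valid) = 3553/9 = 394.778
M(invalid) = 2120/5 = 424.000
Difference = 424.000 − 394.778 = 29.222 ms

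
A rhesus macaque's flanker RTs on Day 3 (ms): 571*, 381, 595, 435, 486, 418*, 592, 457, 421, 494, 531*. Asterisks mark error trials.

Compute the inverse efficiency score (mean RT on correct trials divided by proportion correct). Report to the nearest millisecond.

Correct trials (n=8): 381, 595, 435, 486, 592, 457, 421, 494
Mean correct RT = 3861/8 = 482.6250 ms
Proportion correct = 8/11
IES = 482.6250 / (8/11) = 663.609 ms

664 ms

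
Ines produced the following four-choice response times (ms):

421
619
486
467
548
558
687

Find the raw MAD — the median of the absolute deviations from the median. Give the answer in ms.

Sorted: 421, 467, 486, 548, 558, 619, 687 → median = 548
|x − 548|: 127, 71, 62, 81, 0, 10, 139
Sorted deviations: 0, 10, 62, 71, 81, 127, 139 → MAD = 71

71 ms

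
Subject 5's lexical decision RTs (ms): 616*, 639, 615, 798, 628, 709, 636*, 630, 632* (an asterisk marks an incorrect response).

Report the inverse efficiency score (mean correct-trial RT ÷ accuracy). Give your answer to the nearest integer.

Correct trials (n=6): 639, 615, 798, 628, 709, 630
Mean correct RT = 4019/6 = 669.8333 ms
Proportion correct = 6/9
IES = 669.8333 / (6/9) = 1004.750 ms

1005 ms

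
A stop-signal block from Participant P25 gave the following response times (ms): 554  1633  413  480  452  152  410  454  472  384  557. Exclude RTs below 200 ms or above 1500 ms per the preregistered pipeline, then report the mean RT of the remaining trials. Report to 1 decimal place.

Excluded: 152, 1633
Retained (n=9): Σ = 4176
Mean = 4176/9 = 464.0000

464.0 ms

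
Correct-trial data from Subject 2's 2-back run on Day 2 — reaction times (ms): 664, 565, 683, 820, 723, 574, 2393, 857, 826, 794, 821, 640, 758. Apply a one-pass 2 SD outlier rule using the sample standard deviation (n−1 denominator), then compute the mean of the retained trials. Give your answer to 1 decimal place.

n = 13, ΣRT = 11118, M = 855.231
Σ(x−M)² = 2674574.31; s = √(2674574.31/12) = 472.103
Cutoffs: 855.231 ± 2·472.103 → [-89.0, 1799.4]
Outside: 2393 → excluded.
Retained (n=12): Σ = 8725, mean = 8725/12 = 727.083

727.1 ms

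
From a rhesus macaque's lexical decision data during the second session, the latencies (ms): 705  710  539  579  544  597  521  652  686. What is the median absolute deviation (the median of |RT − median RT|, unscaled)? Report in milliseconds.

Sorted: 521, 539, 544, 579, 597, 652, 686, 705, 710 → median = 597
|x − 597|: 108, 113, 58, 18, 53, 0, 76, 55, 89
Sorted deviations: 0, 18, 53, 55, 58, 76, 89, 108, 113 → MAD = 58

58 ms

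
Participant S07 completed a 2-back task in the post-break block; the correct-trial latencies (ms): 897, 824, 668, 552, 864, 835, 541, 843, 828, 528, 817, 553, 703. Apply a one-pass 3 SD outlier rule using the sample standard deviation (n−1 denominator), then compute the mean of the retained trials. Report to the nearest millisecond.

n = 13, ΣRT = 9453, M = 727.154
Σ(x−M)² = 239653.69; s = √(239653.69/12) = 141.319
Cutoffs: 727.154 ± 3·141.319 → [303.2, 1151.1]
No RTs fall outside the cutoffs; all 13 retained. Mean = 9453/13 = 727.154

727 ms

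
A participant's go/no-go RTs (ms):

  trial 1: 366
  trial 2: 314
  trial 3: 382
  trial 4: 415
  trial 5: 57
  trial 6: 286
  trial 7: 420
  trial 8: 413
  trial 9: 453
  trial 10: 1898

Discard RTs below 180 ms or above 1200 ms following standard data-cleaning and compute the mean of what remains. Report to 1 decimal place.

Excluded: 57, 1898
Retained (n=8): Σ = 3049
Mean = 3049/8 = 381.1250

381.1 ms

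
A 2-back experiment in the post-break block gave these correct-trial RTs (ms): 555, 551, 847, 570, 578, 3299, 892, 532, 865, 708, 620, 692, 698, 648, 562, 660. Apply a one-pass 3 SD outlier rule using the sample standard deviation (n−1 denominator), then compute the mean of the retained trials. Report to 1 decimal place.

n = 16, ΣRT = 13277, M = 829.812
Σ(x−M)² = 6703992.44; s = √(6703992.44/15) = 668.530
Cutoffs: 829.812 ± 3·668.530 → [-1175.8, 2835.4]
Outside: 3299 → excluded.
Retained (n=15): Σ = 9978, mean = 9978/15 = 665.200

665.2 ms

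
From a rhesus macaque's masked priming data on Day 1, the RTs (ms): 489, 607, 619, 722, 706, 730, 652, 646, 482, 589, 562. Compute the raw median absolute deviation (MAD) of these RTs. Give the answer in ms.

57 ms

Sorted: 482, 489, 562, 589, 607, 619, 646, 652, 706, 722, 730 → median = 619
|x − 619|: 130, 12, 0, 103, 87, 111, 33, 27, 137, 30, 57
Sorted deviations: 0, 12, 27, 30, 33, 57, 87, 103, 111, 130, 137 → MAD = 57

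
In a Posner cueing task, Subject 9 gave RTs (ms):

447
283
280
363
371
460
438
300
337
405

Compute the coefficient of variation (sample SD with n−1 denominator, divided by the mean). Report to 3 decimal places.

0.184

n = 10, Σ = 3684, M = 368.4000
Σ(x−M)² = 41560.400; s = √(41560.400/9) = 67.9546
CV = 67.9546 / 368.4000 = 0.18446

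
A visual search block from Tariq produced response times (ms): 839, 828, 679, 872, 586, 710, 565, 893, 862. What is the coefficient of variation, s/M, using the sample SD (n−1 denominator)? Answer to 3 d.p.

n = 9, Σ = 6834, M = 759.3333
Σ(x−M)² = 128860.000; s = √(128860.000/8) = 126.9153
CV = 126.9153 / 759.3333 = 0.16714

0.167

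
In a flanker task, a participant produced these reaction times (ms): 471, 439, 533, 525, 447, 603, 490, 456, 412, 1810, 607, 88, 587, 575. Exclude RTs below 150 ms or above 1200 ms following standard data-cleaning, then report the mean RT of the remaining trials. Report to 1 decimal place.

512.1 ms

Excluded: 88, 1810
Retained (n=12): Σ = 6145
Mean = 6145/12 = 512.0833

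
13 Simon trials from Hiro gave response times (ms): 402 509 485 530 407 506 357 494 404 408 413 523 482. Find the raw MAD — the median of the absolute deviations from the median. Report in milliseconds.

48 ms

Sorted: 357, 402, 404, 407, 408, 413, 482, 485, 494, 506, 509, 523, 530 → median = 482
|x − 482|: 80, 27, 3, 48, 75, 24, 125, 12, 78, 74, 69, 41, 0
Sorted deviations: 0, 3, 12, 24, 27, 41, 48, 69, 74, 75, 78, 80, 125 → MAD = 48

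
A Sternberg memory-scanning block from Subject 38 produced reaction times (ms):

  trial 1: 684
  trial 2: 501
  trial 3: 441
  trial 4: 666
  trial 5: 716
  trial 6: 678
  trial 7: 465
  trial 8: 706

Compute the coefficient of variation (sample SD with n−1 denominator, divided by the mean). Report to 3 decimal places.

0.192

n = 8, Σ = 4857, M = 607.1250
Σ(x−M)² = 95088.875; s = √(95088.875/7) = 116.5510
CV = 116.5510 / 607.1250 = 0.19197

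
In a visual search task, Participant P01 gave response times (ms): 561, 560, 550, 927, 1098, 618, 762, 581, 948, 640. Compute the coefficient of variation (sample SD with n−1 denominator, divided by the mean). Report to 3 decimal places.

0.274

n = 10, Σ = 7245, M = 724.5000
Σ(x−M)² = 355184.500; s = √(355184.500/9) = 198.6579
CV = 198.6579 / 724.5000 = 0.27420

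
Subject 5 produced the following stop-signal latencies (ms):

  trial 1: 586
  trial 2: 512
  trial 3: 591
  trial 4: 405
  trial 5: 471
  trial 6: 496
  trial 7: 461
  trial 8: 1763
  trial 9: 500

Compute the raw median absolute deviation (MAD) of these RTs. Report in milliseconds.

Sorted: 405, 461, 471, 496, 500, 512, 586, 591, 1763 → median = 500
|x − 500|: 86, 12, 91, 95, 29, 4, 39, 1263, 0
Sorted deviations: 0, 4, 12, 29, 39, 86, 91, 95, 1263 → MAD = 39

39 ms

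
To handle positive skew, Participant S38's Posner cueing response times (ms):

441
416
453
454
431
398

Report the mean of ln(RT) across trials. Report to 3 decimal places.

ln(RT): 6.0890, 6.0307, 6.1159, 6.1181, 6.0661, 5.9865
Σ ln(RT) = 36.4063
Mean = 36.4063/6 = 6.06771

6.068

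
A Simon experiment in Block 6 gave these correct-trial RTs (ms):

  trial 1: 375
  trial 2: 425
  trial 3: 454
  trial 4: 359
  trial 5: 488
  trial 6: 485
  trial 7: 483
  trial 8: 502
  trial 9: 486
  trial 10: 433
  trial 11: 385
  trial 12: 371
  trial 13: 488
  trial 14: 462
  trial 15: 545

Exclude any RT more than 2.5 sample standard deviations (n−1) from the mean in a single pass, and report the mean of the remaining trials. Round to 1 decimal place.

n = 15, ΣRT = 6741, M = 449.400
Σ(x−M)² = 43667.60; s = √(43667.60/14) = 55.849
Cutoffs: 449.400 ± 2.5·55.849 → [309.8, 589.0]
No RTs fall outside the cutoffs; all 15 retained. Mean = 6741/15 = 449.400

449.4 ms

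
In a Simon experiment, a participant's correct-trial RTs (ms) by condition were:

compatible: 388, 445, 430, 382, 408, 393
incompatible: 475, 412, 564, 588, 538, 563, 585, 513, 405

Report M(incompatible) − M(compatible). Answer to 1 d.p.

M(compatible) = 2446/6 = 407.667
M(incompatible) = 4643/9 = 515.889
Difference = 515.889 − 407.667 = 108.222 ms

108.2 ms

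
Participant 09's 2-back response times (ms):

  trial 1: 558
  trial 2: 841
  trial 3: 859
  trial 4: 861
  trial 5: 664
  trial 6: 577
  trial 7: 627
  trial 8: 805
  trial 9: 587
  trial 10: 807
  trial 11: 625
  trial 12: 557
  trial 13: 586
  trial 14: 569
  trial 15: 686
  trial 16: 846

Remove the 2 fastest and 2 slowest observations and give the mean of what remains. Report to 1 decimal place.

Sorted: 557, 558, 569, 577, 586, 587, 625, 627, 664, 686, 805, 807, 841, 846, 859, 861
Drop lowest 2 (557, 558) and highest 2 (859, 861)
Remaining (n=12): Σ = 8220, mean = 8220/12 = 685.000

685.0 ms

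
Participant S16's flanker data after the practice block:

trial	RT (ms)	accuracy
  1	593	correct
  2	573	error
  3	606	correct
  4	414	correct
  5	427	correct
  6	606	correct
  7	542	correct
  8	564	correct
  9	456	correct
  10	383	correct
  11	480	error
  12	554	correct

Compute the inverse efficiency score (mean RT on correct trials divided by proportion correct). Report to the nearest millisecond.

617 ms

Correct trials (n=10): 593, 606, 414, 427, 606, 542, 564, 456, 383, 554
Mean correct RT = 5145/10 = 514.5000 ms
Proportion correct = 10/12
IES = 514.5000 / (10/12) = 617.400 ms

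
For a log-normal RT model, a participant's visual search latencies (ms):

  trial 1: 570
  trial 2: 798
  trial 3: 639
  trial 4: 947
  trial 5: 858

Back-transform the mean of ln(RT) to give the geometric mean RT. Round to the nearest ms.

ln(RT): 6.3456, 6.6821, 6.4599, 6.8533, 6.7546
Mean ln(RT) = 33.0956/5 = 6.61911
Geometric mean = exp(6.61911) = 749.28 ms

749 ms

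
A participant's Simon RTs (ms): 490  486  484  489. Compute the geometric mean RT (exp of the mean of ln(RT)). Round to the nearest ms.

ln(RT): 6.1944, 6.1862, 6.1821, 6.1924
Mean ln(RT) = 24.7551/4 = 6.18877
Geometric mean = exp(6.18877) = 487.24 ms

487 ms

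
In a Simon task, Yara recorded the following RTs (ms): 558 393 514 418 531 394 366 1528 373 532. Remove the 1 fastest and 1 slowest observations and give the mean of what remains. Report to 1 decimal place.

464.1 ms

Sorted: 366, 373, 393, 394, 418, 514, 531, 532, 558, 1528
Drop lowest 1 (366) and highest 1 (1528)
Remaining (n=8): Σ = 3713, mean = 3713/8 = 464.125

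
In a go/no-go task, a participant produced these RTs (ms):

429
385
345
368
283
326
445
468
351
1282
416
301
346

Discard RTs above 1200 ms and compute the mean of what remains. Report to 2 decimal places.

Excluded: 1282
Retained (n=12): Σ = 4463
Mean = 4463/12 = 371.9167

371.92 ms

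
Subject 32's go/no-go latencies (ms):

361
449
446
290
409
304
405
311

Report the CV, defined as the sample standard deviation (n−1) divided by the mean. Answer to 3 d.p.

n = 8, Σ = 2975, M = 371.8750
Σ(x−M)² = 29052.875; s = √(29052.875/7) = 64.4237
CV = 64.4237 / 371.8750 = 0.17324

0.173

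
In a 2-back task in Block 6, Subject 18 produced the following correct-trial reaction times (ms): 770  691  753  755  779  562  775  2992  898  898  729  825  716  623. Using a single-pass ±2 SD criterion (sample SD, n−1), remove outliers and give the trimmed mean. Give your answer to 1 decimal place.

n = 14, ΣRT = 12766, M = 911.857
Σ(x−M)² = 4767679.71; s = √(4767679.71/13) = 605.594
Cutoffs: 911.857 ± 2·605.594 → [-299.3, 2123.0]
Outside: 2992 → excluded.
Retained (n=13): Σ = 9774, mean = 9774/13 = 751.846

751.8 ms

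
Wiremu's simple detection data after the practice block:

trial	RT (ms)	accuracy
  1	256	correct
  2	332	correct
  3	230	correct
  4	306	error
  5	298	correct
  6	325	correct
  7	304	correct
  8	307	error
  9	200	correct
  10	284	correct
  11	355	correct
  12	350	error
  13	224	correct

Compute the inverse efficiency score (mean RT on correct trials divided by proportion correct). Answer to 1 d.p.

Correct trials (n=10): 256, 332, 230, 298, 325, 304, 200, 284, 355, 224
Mean correct RT = 2808/10 = 280.8000 ms
Proportion correct = 10/13
IES = 280.8000 / (10/13) = 365.040 ms

365.0 ms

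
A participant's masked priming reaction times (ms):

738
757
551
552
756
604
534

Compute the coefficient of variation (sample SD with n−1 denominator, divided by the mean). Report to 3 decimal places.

n = 7, Σ = 4492, M = 641.7143
Σ(x−M)² = 64925.429; s = √(64925.429/6) = 104.0236
CV = 104.0236 / 641.7143 = 0.16210

0.162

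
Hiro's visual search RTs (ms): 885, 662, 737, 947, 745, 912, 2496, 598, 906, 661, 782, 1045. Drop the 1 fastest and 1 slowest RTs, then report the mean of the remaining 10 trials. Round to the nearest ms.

828 ms

Sorted: 598, 661, 662, 737, 745, 782, 885, 906, 912, 947, 1045, 2496
Drop lowest 1 (598) and highest 1 (2496)
Remaining (n=10): Σ = 8282, mean = 8282/10 = 828.200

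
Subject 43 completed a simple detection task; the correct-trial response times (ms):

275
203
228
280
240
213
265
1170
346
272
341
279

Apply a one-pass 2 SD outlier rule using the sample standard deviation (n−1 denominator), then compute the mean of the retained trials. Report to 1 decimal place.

n = 12, ΣRT = 4112, M = 342.667
Σ(x−M)² = 768088.67; s = √(768088.67/11) = 264.247
Cutoffs: 342.667 ± 2·264.247 → [-185.8, 871.2]
Outside: 1170 → excluded.
Retained (n=11): Σ = 2942, mean = 2942/11 = 267.455

267.5 ms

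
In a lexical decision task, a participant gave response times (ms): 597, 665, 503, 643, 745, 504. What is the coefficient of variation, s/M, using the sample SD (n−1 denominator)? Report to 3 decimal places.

0.156

n = 6, Σ = 3657, M = 609.5000
Σ(x−M)² = 45191.500; s = √(45191.500/5) = 95.0700
CV = 95.0700 / 609.5000 = 0.15598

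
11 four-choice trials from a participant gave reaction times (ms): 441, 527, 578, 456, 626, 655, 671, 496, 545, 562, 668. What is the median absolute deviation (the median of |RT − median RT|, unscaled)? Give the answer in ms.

Sorted: 441, 456, 496, 527, 545, 562, 578, 626, 655, 668, 671 → median = 562
|x − 562|: 121, 35, 16, 106, 64, 93, 109, 66, 17, 0, 106
Sorted deviations: 0, 16, 17, 35, 64, 66, 93, 106, 106, 109, 121 → MAD = 66

66 ms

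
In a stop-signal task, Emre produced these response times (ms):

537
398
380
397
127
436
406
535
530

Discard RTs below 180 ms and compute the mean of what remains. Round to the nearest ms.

Excluded: 127
Retained (n=8): Σ = 3619
Mean = 3619/8 = 452.3750

452 ms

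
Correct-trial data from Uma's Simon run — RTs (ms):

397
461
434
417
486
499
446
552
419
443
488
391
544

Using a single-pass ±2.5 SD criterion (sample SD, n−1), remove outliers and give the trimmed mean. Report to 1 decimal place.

n = 13, ΣRT = 5977, M = 459.769
Σ(x−M)² = 31922.31; s = √(31922.31/12) = 51.577
Cutoffs: 459.769 ± 2.5·51.577 → [330.8, 588.7]
No RTs fall outside the cutoffs; all 13 retained. Mean = 5977/13 = 459.769

459.8 ms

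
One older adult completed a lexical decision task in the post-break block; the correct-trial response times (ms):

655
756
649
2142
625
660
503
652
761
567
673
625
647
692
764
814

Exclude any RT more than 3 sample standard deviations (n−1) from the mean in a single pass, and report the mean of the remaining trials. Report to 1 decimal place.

669.5 ms

n = 16, ΣRT = 12185, M = 761.562
Σ(x−M)² = 2122553.94; s = √(2122553.94/15) = 376.170
Cutoffs: 761.562 ± 3·376.170 → [-366.9, 1890.1]
Outside: 2142 → excluded.
Retained (n=15): Σ = 10043, mean = 10043/15 = 669.533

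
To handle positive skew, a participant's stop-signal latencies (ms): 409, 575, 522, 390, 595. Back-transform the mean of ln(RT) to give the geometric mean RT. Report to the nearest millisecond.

491 ms

ln(RT): 6.0137, 6.3544, 6.2577, 5.9661, 6.3886
Mean ln(RT) = 30.9805/5 = 6.19609
Geometric mean = exp(6.19609) = 490.83 ms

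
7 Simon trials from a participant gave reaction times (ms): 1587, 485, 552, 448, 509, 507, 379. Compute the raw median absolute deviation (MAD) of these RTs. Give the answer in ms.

45 ms

Sorted: 379, 448, 485, 507, 509, 552, 1587 → median = 507
|x − 507|: 1080, 22, 45, 59, 2, 0, 128
Sorted deviations: 0, 2, 22, 45, 59, 128, 1080 → MAD = 45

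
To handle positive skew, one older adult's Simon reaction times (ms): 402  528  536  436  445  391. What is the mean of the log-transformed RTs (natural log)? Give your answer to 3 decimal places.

6.116

ln(RT): 5.9965, 6.2691, 6.2841, 6.0776, 6.0981, 5.9687
Σ ln(RT) = 36.6941
Mean = 36.6941/6 = 6.11568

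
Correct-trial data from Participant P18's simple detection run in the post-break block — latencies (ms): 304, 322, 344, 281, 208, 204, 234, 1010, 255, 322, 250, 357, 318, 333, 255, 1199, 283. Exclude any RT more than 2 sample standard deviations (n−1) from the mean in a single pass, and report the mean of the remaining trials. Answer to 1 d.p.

284.7 ms

n = 17, ΣRT = 6479, M = 381.118
Σ(x−M)² = 1237257.76; s = √(1237257.76/16) = 278.080
Cutoffs: 381.118 ± 2·278.080 → [-175.0, 937.3]
Outside: 1010, 1199 → excluded.
Retained (n=15): Σ = 4270, mean = 4270/15 = 284.667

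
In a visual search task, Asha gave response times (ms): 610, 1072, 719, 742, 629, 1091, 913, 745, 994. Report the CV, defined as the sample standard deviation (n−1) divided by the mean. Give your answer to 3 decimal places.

n = 9, Σ = 7515, M = 835.0000
Σ(x−M)² = 276336.000; s = √(276336.000/8) = 185.8548
CV = 185.8548 / 835.0000 = 0.22258

0.223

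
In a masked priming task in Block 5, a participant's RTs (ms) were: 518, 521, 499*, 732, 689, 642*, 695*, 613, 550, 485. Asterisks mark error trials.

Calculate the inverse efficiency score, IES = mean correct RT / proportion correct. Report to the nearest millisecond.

Correct trials (n=7): 518, 521, 732, 689, 613, 550, 485
Mean correct RT = 4108/7 = 586.8571 ms
Proportion correct = 7/10
IES = 586.8571 / (7/10) = 838.367 ms

838 ms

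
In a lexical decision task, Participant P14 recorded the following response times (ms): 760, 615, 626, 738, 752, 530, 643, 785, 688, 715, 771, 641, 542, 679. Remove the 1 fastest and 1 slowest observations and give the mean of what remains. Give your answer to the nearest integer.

Sorted: 530, 542, 615, 626, 641, 643, 679, 688, 715, 738, 752, 760, 771, 785
Drop lowest 1 (530) and highest 1 (785)
Remaining (n=12): Σ = 8170, mean = 8170/12 = 680.833

681 ms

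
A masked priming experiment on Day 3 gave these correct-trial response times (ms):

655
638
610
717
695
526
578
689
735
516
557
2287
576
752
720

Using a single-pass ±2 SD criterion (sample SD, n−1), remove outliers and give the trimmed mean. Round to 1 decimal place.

n = 15, ΣRT = 11251, M = 750.067
Σ(x−M)² = 2614542.93; s = √(2614542.93/14) = 432.149
Cutoffs: 750.067 ± 2·432.149 → [-114.2, 1614.4]
Outside: 2287 → excluded.
Retained (n=14): Σ = 8964, mean = 8964/14 = 640.286

640.3 ms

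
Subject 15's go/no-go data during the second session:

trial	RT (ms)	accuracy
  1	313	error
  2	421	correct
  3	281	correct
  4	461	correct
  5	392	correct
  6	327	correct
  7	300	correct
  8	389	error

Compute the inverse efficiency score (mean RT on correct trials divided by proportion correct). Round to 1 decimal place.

484.9 ms

Correct trials (n=6): 421, 281, 461, 392, 327, 300
Mean correct RT = 2182/6 = 363.6667 ms
Proportion correct = 6/8
IES = 363.6667 / (6/8) = 484.889 ms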